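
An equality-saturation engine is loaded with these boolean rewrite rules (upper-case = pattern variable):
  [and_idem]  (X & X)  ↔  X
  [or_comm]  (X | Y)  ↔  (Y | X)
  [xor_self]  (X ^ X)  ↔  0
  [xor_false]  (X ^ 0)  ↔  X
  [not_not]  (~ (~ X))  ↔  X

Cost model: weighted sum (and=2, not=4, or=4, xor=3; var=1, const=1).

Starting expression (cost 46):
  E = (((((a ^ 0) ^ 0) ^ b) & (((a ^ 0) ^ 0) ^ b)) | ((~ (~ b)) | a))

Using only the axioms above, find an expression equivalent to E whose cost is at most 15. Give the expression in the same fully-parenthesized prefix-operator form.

((a ^ b) | (b | a))   [cost 15]

(1) ((((a ^ 0) ^ 0) ^ b) & (((a ^ 0) ^ 0) ^ b))  =[and_idem →]=  (((a ^ 0) ^ 0) ^ b)    ⊢ ((((a ^ 0) ^ 0) ^ b) | ((~ (~ b)) | a))
(2) (~ (~ b))  =[not_not →]=  b    ⊢ ((((a ^ 0) ^ 0) ^ b) | (b | a))
(3) ((a ^ 0) ^ 0)  =[xor_false →]=  (a ^ 0)    ⊢ (((a ^ 0) ^ b) | (b | a))
(4) (a ^ 0)  =[xor_false →]=  a    ⊢ cost 15, within 15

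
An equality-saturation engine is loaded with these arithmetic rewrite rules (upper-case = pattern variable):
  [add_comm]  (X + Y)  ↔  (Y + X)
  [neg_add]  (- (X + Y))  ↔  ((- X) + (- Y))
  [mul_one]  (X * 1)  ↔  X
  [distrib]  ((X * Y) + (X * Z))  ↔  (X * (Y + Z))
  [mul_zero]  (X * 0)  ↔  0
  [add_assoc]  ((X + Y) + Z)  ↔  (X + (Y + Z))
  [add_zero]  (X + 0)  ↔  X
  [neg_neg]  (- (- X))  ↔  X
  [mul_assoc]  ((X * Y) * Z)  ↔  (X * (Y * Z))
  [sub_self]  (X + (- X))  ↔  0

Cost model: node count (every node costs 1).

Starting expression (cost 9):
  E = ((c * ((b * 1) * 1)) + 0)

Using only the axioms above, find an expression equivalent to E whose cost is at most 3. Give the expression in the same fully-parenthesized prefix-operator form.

(c * b)   [cost 3]

1. [mul_one →] ((b * 1) * 1)  →  (b * 1);  E = ((c * (b * 1)) + 0)
2. [add_zero →] ((c * (b * 1)) + 0)  →  (c * (b * 1))
3. [mul_one →] (b * 1)  →  b;  cost 3 ≤ 3, done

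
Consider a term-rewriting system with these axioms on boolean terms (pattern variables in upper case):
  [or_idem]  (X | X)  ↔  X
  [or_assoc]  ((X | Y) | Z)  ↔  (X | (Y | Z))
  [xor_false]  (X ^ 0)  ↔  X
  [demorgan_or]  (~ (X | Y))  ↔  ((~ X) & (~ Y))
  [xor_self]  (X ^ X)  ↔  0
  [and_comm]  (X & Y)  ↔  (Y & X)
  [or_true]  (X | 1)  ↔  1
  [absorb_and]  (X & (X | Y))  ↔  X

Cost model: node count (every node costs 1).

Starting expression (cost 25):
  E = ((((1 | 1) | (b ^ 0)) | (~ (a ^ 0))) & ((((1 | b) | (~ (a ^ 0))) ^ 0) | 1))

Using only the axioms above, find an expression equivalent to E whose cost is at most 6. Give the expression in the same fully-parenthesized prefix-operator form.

step 1: xor_false (→) rewrites (((1 | b) | (~ (a ^ 0))) ^ 0) into ((1 | b) | (~ (a ^ 0))), now ((((1 | 1) | (b ^ 0)) | (~ (a ^ 0))) & (((1 | b) | (~ (a ^ 0))) | 1))
step 2: or_idem (→) rewrites (1 | 1) into 1, now (((1 | (b ^ 0)) | (~ (a ^ 0))) & (((1 | b) | (~ (a ^ 0))) | 1))
step 3: xor_false (→) rewrites (b ^ 0) into b, now (((1 | b) | (~ (a ^ 0))) & (((1 | b) | (~ (a ^ 0))) | 1))
step 4: absorb_and (→) rewrites (((1 | b) | (~ (a ^ 0))) & (((1 | b) | (~ (a ^ 0))) | 1)) into ((1 | b) | (~ (a ^ 0)))
step 5: xor_false (→) rewrites (a ^ 0) into a, reaching cost 6 (bound 6)

((1 | b) | (~ a))   [cost 6]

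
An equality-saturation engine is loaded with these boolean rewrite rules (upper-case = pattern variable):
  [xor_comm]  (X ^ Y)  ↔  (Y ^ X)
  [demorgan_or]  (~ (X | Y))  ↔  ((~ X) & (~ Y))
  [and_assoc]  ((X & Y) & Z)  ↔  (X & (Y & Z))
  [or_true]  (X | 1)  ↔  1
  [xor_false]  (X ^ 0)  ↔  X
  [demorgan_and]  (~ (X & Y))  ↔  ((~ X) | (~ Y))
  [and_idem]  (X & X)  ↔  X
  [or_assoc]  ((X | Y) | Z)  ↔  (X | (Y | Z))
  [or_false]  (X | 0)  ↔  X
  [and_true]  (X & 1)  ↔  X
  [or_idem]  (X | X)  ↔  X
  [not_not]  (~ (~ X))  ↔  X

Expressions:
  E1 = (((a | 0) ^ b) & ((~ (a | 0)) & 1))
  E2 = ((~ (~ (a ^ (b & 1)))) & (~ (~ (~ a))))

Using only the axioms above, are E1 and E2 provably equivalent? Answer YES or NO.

1. [or_false →] (a | 0)  →  a;  E1 = (((a | 0) ^ b) & ((~ a) & 1))
2. [and_true →] ((~ a) & 1)  →  (~ a);  E1 = (((a | 0) ^ b) & (~ a))
3. [or_false →] (a | 0)  →  a;  E1 = ((a ^ b) & (~ a))
4. [not_not ←] a  →  (~ (~ a));  E1 = ((a ^ b) & (~ (~ (~ a))))
5. [and_true ←] b  →  (b & 1);  E1 = ((a ^ (b & 1)) & (~ (~ (~ a))))
6. [not_not ←] (a ^ (b & 1))  →  (~ (~ (a ^ (b & 1))));  this is E2

YES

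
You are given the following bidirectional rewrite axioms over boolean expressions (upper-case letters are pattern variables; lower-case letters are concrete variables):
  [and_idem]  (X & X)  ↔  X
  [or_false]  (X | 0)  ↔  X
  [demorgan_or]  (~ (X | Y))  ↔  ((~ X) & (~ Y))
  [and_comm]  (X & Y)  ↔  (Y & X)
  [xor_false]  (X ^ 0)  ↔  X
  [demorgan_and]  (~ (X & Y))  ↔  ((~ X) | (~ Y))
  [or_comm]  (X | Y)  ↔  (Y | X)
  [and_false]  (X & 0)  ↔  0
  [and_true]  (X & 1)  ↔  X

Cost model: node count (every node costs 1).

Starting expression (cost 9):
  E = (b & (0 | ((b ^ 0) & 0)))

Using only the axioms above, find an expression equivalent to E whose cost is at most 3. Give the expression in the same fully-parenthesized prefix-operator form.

(1) (b ^ 0)  =[xor_false →]=  b    ⊢ (b & (0 | (b & 0)))
(2) (b & 0)  =[and_false →]=  0    ⊢ (b & (0 | 0))
(3) (0 | 0)  =[or_false →]=  0    ⊢ cost 3, within 3

(b & 0)   [cost 3]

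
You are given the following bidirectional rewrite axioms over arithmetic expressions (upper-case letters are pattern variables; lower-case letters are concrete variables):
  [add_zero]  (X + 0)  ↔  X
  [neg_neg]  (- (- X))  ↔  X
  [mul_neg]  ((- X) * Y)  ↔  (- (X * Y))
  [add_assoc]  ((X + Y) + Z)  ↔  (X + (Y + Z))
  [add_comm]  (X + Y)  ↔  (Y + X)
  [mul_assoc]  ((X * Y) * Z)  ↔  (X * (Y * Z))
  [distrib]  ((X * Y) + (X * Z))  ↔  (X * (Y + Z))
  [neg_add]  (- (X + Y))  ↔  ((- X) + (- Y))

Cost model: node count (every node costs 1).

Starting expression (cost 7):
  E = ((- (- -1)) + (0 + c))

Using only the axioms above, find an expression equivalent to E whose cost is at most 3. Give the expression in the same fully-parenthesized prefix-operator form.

(c + -1)   [cost 3]

step 1: neg_neg (→) rewrites (- (- -1)) into -1, now (-1 + (0 + c))
step 2: add_comm (→) rewrites (0 + c) into (c + 0), now (-1 + (c + 0))
step 3: add_comm (→) rewrites (-1 + (c + 0)) into ((c + 0) + -1)
step 4: add_zero (→) rewrites (c + 0) into c, reaching cost 3 (bound 3)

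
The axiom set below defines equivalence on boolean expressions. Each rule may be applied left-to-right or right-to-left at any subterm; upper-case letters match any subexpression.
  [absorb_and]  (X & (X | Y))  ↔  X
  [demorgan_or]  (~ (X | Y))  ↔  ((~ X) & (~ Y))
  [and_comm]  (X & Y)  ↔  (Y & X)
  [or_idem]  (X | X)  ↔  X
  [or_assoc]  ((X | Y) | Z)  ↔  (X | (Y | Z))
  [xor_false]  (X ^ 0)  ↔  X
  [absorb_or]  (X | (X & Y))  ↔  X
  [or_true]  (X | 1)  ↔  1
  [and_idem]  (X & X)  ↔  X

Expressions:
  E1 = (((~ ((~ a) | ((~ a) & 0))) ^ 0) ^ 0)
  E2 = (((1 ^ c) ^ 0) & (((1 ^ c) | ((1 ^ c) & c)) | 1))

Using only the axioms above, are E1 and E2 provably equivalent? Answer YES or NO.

NO

Every axiom is a valid identity, so a rewrite proof would force E1 and E2 to agree under every assignment.
At a=0, c=0: E1 = 0 but E2 = 1; they differ, so no derivation exists.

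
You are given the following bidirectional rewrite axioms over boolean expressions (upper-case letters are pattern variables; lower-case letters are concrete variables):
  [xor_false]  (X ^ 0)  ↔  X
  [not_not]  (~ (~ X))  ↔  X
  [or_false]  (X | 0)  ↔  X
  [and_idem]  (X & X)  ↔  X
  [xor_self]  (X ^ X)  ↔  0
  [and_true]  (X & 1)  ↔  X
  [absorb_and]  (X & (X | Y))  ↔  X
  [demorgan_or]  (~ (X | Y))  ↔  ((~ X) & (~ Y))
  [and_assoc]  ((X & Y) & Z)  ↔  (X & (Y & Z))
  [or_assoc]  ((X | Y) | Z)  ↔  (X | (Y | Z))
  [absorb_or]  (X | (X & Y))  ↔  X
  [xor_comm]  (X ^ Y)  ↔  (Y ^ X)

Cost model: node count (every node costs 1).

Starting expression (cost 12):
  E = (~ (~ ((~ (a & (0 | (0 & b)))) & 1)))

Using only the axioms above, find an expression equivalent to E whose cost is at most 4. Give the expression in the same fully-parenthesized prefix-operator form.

(~ (a & 0))   [cost 4]

step 1: not_not (→) rewrites (~ (~ ((~ (a & (0 | (0 & b)))) & 1))) into ((~ (a & (0 | (0 & b)))) & 1)
step 2: and_true (→) rewrites ((~ (a & (0 | (0 & b)))) & 1) into (~ (a & (0 | (0 & b))))
step 3: absorb_or (→) rewrites (0 | (0 & b)) into 0, reaching cost 4 (bound 4)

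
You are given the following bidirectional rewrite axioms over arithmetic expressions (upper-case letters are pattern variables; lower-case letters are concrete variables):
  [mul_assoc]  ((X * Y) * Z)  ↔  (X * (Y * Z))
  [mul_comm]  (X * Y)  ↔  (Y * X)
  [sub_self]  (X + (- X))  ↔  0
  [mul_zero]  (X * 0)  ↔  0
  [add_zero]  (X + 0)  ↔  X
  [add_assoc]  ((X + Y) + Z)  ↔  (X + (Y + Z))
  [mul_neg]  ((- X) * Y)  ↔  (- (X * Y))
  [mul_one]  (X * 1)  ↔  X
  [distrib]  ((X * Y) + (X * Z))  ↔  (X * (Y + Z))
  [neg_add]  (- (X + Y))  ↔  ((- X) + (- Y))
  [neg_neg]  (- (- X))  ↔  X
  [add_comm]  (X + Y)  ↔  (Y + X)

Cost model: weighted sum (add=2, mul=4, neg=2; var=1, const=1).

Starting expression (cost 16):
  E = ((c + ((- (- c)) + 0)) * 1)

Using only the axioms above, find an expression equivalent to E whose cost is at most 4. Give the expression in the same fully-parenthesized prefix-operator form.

step 1: neg_neg (→) rewrites (- (- c)) into c, now ((c + (c + 0)) * 1)
step 2: add_zero (→) rewrites (c + 0) into c, now ((c + c) * 1)
step 3: mul_one (→) rewrites ((c + c) * 1) into (c + c), reaching cost 4 (bound 4)

(c + c)   [cost 4]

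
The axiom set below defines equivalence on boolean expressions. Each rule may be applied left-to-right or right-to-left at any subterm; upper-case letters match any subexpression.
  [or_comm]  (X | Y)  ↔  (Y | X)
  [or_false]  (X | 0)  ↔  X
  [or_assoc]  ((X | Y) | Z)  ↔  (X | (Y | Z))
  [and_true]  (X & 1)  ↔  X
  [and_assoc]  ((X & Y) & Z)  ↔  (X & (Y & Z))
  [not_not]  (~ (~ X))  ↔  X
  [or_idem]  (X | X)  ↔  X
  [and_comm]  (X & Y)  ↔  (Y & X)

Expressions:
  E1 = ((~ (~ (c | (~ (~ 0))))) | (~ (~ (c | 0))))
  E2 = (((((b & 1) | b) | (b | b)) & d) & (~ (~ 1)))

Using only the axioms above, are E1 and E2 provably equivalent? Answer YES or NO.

Every axiom is a valid identity, so a rewrite proof would force E1 and E2 to agree under every assignment.
At b=0, c=1, d=0: E1 = 1 but E2 = 0; they differ, so no derivation exists.

NO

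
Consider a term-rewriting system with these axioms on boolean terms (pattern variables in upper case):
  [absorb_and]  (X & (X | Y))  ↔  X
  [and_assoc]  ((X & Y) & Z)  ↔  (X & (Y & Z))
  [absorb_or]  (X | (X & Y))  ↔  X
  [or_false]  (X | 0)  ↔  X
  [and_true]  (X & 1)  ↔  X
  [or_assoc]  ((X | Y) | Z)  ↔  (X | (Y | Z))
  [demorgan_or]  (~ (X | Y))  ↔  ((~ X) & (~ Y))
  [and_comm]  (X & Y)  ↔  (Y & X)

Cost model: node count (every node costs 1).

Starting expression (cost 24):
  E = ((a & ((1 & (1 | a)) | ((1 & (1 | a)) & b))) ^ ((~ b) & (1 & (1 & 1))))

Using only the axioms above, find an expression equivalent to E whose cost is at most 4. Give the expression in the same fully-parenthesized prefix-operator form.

(a ^ (~ b))   [cost 4]

1. [absorb_or →] ((1 & (1 | a)) | ((1 & (1 | a)) & b))  →  (1 & (1 | a));  E = ((a & (1 & (1 | a))) ^ ((~ b) & (1 & (1 & 1))))
2. [and_true →] (1 & 1)  →  1;  E = ((a & (1 & (1 | a))) ^ ((~ b) & (1 & 1)))
3. [absorb_and →] (1 & (1 | a))  →  1;  E = ((a & 1) ^ ((~ b) & (1 & 1)))
4. [and_true →] (1 & 1)  →  1;  E = ((a & 1) ^ ((~ b) & 1))
5. [and_true →] ((~ b) & 1)  →  (~ b);  E = ((a & 1) ^ (~ b))
6. [and_true →] (a & 1)  →  a;  cost 4 ≤ 4, done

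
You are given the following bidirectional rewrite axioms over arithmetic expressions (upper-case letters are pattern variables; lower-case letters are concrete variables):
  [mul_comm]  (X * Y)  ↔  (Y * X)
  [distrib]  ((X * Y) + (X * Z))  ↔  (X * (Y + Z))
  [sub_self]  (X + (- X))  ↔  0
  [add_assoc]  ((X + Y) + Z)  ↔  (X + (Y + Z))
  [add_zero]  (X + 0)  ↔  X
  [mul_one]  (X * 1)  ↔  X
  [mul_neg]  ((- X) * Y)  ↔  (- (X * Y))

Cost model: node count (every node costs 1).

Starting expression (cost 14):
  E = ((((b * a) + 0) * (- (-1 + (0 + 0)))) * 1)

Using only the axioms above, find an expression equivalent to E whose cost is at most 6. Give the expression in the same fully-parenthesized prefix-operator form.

step 1: add_zero (→) rewrites (0 + 0) into 0, now ((((b * a) + 0) * (- (-1 + 0))) * 1)
step 2: add_zero (→) rewrites ((b * a) + 0) into (b * a), now (((b * a) * (- (-1 + 0))) * 1)
step 3: add_zero (→) rewrites (-1 + 0) into -1, now (((b * a) * (- -1)) * 1)
step 4: mul_one (→) rewrites (((b * a) * (- -1)) * 1) into ((b * a) * (- -1)), reaching cost 6 (bound 6)

((b * a) * (- -1))   [cost 6]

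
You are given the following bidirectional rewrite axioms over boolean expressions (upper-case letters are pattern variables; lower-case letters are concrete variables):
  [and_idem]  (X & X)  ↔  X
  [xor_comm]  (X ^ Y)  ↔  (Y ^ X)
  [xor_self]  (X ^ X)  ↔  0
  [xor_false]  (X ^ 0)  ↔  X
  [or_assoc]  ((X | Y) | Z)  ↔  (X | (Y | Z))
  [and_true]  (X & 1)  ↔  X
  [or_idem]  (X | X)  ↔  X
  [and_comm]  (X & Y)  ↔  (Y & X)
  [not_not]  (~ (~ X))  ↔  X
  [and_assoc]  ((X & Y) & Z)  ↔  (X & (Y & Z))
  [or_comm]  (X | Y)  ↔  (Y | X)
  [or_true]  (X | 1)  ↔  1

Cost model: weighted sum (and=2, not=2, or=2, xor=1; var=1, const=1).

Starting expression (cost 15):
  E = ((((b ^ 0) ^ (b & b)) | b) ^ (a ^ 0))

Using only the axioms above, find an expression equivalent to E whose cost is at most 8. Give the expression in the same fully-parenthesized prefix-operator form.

((0 | b) ^ (a ^ 0))   [cost 8]

(1) (b & b)  =[and_idem →]=  b    ⊢ ((((b ^ 0) ^ b) | b) ^ (a ^ 0))
(2) (b ^ 0)  =[xor_false →]=  b    ⊢ (((b ^ b) | b) ^ (a ^ 0))
(3) (b ^ b)  =[xor_self →]=  0    ⊢ cost 8, within 8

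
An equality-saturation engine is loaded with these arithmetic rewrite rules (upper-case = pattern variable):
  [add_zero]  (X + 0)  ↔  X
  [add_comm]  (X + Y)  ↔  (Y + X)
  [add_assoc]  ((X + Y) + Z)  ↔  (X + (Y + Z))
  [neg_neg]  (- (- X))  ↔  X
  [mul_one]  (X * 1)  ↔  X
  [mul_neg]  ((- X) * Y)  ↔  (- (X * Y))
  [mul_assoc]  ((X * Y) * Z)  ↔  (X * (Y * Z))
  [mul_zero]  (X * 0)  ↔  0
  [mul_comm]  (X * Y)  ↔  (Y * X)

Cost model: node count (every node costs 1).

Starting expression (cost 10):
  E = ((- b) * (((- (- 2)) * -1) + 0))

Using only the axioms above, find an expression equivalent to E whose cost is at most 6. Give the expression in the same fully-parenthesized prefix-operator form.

((2 * -1) * (- b))   [cost 6]

step 1: add_zero (→) rewrites (((- (- 2)) * -1) + 0) into ((- (- 2)) * -1), now ((- b) * ((- (- 2)) * -1))
step 2: mul_comm (→) rewrites ((- b) * ((- (- 2)) * -1)) into (((- (- 2)) * -1) * (- b))
step 3: neg_neg (→) rewrites (- (- 2)) into 2, reaching cost 6 (bound 6)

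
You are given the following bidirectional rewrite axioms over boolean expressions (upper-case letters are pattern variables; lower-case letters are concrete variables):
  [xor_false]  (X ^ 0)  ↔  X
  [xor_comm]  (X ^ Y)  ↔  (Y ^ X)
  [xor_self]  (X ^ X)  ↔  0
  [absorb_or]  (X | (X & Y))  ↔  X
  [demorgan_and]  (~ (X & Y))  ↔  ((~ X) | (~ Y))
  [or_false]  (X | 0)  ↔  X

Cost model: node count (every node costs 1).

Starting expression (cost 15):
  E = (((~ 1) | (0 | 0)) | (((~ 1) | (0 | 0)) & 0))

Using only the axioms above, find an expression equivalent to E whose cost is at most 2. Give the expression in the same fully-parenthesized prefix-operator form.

1. [absorb_or →] (((~ 1) | (0 | 0)) | (((~ 1) | (0 | 0)) & 0))  →  ((~ 1) | (0 | 0))
2. [or_false →] (0 | 0)  →  0;  E = ((~ 1) | 0)
3. [or_false →] ((~ 1) | 0)  →  (~ 1);  cost 2 ≤ 2, done

(~ 1)   [cost 2]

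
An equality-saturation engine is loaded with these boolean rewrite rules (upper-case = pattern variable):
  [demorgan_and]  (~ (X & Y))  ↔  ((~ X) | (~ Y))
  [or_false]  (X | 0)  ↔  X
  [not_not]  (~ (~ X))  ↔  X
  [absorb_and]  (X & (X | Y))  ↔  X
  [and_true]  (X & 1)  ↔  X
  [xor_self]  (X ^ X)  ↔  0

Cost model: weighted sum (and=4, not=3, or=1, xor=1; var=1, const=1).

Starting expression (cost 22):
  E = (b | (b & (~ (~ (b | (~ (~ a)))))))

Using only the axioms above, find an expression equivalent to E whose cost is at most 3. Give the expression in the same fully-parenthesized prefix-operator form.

step 1: not_not (→) rewrites (~ (~ a)) into a, now (b | (b & (~ (~ (b | a)))))
step 2: not_not (→) rewrites (~ (~ (b | a))) into (b | a), now (b | (b & (b | a)))
step 3: absorb_and (→) rewrites (b & (b | a)) into b, reaching cost 3 (bound 3)

(b | b)   [cost 3]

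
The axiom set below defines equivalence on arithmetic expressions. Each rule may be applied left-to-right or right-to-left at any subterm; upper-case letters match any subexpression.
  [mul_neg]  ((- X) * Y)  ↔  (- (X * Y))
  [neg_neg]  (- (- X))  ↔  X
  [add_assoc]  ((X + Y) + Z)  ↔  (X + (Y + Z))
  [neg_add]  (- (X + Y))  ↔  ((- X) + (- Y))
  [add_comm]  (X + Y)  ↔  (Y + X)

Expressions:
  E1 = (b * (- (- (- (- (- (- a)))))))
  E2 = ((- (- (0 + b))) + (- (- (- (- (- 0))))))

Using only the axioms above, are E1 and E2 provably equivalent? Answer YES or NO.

The axioms are sound identities: if E1 ↔* E2 then E1 and E2 evaluate identically under any assignment.
Under a=0, b=1: E1 evaluates to 0, E2 to 1. Distinct ⇒ no rewrite sequence connects them.

NO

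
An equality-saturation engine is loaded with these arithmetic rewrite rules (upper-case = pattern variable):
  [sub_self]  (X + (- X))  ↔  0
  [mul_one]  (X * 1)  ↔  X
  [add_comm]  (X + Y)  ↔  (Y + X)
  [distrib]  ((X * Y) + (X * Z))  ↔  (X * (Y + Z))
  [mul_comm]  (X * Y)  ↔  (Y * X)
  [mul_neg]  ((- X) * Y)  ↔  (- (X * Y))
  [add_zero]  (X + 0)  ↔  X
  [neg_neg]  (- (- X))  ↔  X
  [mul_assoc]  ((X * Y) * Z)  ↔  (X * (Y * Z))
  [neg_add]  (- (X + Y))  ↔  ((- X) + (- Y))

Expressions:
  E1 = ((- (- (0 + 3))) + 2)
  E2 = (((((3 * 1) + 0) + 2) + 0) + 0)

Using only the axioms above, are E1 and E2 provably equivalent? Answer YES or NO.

step 1: add_comm (→) rewrites (0 + 3) into (3 + 0), now ((- (- (3 + 0))) + 2)
step 2: add_zero (→) rewrites (3 + 0) into 3, now ((- (- 3)) + 2)
step 3: neg_neg (→) rewrites (- (- 3)) into 3, now (3 + 2)
step 4: add_zero (←) rewrites (3 + 2) into ((3 + 2) + 0)
step 5: add_zero (←) rewrites ((3 + 2) + 0) into (((3 + 2) + 0) + 0)
step 6: add_zero (←) rewrites 3 into (3 + 0), now ((((3 + 0) + 2) + 0) + 0)
step 7: mul_one (←) rewrites 3 into (3 * 1), which is E2

YES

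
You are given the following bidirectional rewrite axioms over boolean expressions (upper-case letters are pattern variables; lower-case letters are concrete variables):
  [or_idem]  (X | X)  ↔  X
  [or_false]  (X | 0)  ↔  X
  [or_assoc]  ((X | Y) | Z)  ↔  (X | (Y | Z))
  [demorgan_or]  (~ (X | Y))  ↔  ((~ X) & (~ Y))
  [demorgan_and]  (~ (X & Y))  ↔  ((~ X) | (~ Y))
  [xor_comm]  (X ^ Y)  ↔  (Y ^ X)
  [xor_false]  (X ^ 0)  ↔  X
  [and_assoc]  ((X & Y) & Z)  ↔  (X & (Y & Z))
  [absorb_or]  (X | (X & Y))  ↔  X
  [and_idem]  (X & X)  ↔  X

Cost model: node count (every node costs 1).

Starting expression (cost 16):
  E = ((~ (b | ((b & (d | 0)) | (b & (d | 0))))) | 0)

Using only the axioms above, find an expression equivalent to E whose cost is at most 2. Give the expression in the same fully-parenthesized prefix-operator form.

(~ b)   [cost 2]

(1) ((b & (d | 0)) | (b & (d | 0)))  =[or_idem →]=  (b & (d | 0))    ⊢ ((~ (b | (b & (d | 0)))) | 0)
(2) (d | 0)  =[or_false →]=  d    ⊢ ((~ (b | (b & d))) | 0)
(3) (b | (b & d))  =[absorb_or →]=  b    ⊢ ((~ b) | 0)
(4) ((~ b) | 0)  =[or_false →]=  (~ b)    ⊢ cost 2, within 2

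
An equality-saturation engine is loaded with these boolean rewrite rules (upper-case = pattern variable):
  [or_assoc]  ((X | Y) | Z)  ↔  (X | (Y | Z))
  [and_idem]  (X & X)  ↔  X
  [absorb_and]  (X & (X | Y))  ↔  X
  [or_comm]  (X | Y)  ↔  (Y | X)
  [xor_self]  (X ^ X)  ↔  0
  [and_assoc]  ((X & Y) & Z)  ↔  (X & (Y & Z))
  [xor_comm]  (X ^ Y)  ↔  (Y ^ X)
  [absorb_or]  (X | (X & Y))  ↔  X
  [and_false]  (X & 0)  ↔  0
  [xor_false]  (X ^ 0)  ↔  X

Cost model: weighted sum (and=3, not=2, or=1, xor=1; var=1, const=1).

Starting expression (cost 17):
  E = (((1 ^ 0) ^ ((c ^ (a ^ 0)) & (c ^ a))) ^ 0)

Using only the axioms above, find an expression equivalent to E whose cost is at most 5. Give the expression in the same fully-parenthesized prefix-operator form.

(1 ^ (c ^ a))   [cost 5]

(1) (a ^ 0)  =[xor_false →]=  a    ⊢ (((1 ^ 0) ^ ((c ^ a) & (c ^ a))) ^ 0)
(2) (((1 ^ 0) ^ ((c ^ a) & (c ^ a))) ^ 0)  =[xor_false →]=  ((1 ^ 0) ^ ((c ^ a) & (c ^ a)))
(3) ((c ^ a) & (c ^ a))  =[and_idem →]=  (c ^ a)    ⊢ ((1 ^ 0) ^ (c ^ a))
(4) (1 ^ 0)  =[xor_false →]=  1    ⊢ cost 5, within 5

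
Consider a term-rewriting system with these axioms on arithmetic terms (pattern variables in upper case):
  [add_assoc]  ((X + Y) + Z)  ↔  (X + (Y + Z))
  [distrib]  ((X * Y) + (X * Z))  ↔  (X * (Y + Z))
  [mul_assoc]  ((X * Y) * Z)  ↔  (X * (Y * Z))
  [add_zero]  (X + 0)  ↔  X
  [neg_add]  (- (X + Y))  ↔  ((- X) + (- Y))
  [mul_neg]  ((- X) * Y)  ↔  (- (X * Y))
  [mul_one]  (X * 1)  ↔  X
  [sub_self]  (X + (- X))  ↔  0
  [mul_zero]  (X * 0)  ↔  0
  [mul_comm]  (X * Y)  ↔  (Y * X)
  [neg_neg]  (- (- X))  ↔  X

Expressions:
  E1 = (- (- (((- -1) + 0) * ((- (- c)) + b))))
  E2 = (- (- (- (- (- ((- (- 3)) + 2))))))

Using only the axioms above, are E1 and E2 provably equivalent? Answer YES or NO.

NO

All listed rules preserve value, hence provable equivalence implies equal values everywhere; look for a separating assignment.
b=0, c=0 gives E1 ↦ 0, E2 ↦ -5; values differ ⇒ not provably equivalent.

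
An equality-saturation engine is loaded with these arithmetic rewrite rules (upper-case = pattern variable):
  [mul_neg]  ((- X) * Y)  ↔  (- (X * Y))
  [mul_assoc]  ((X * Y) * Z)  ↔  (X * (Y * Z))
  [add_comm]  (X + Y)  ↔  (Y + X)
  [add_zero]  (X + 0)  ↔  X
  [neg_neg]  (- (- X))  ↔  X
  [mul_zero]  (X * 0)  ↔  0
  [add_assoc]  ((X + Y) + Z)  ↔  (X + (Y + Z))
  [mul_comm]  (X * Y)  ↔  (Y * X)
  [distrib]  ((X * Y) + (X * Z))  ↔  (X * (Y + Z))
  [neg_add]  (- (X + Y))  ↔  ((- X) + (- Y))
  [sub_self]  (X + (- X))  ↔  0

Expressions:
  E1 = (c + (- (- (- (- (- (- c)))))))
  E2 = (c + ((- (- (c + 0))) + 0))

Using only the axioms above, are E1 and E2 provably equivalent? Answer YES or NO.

step 1: neg_neg (→) rewrites (- (- c)) into c, now (c + (- (- (- (- c)))))
step 2: neg_neg (→) rewrites (- (- (- (- c)))) into (- (- c)), now (c + (- (- c)))
step 3: add_zero (←) rewrites (- (- c)) into ((- (- c)) + 0), now (c + ((- (- c)) + 0))
step 4: add_zero (←) rewrites c into (c + 0), which is E2

YES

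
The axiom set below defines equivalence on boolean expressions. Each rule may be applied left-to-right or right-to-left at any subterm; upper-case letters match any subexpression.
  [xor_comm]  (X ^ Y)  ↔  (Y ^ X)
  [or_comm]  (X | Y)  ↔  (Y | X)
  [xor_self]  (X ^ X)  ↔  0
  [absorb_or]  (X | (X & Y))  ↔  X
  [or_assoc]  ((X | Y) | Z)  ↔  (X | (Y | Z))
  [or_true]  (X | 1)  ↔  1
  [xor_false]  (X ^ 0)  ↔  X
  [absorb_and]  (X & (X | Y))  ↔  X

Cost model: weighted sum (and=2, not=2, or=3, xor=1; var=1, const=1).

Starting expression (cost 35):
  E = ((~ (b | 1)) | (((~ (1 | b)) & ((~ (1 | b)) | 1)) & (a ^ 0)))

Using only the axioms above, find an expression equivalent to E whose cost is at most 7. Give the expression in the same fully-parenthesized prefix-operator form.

(1) ((~ (1 | b)) & ((~ (1 | b)) | 1))  =[absorb_and →]=  (~ (1 | b))    ⊢ ((~ (b | 1)) | ((~ (1 | b)) & (a ^ 0)))
(2) (a ^ 0)  =[xor_false →]=  a    ⊢ ((~ (b | 1)) | ((~ (1 | b)) & a))
(3) (1 | b)  =[or_comm →]=  (b | 1)    ⊢ ((~ (b | 1)) | ((~ (b | 1)) & a))
(4) ((~ (b | 1)) | ((~ (b | 1)) & a))  =[absorb_or →]=  (~ (b | 1))    ⊢ cost 7, within 7

(~ (b | 1))   [cost 7]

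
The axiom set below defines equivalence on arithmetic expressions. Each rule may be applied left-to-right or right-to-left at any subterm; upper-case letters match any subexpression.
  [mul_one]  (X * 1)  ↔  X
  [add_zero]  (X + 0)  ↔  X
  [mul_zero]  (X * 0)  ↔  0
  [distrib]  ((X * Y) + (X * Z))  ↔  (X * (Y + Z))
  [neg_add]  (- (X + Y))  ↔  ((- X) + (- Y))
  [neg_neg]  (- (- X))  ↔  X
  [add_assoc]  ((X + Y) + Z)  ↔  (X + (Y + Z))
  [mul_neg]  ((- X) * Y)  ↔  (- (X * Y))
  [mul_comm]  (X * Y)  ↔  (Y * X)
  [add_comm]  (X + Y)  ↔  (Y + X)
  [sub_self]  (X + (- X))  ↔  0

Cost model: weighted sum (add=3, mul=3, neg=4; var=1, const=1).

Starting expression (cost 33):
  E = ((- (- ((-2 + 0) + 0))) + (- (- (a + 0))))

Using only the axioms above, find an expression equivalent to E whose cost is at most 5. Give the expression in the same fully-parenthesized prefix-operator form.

step 1: add_zero (→) rewrites ((-2 + 0) + 0) into (-2 + 0), now ((- (- (-2 + 0))) + (- (- (a + 0))))
step 2: neg_neg (→) rewrites (- (- (-2 + 0))) into (-2 + 0), now ((-2 + 0) + (- (- (a + 0))))
step 3: neg_neg (→) rewrites (- (- (a + 0))) into (a + 0), now ((-2 + 0) + (a + 0))
step 4: add_zero (→) rewrites (-2 + 0) into -2, now (-2 + (a + 0))
step 5: add_zero (→) rewrites (a + 0) into a, reaching cost 5 (bound 5)

(-2 + a)   [cost 5]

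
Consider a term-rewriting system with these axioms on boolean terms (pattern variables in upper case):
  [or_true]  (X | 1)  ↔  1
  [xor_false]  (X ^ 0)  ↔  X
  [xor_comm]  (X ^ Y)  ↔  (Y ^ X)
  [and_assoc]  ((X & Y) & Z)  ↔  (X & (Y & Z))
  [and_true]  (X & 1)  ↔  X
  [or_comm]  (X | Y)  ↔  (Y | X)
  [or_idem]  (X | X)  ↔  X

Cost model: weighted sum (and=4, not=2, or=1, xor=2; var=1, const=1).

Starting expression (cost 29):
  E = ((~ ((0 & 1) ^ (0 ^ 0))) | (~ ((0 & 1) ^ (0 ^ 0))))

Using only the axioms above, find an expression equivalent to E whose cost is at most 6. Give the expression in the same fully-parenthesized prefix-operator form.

(~ (0 ^ 0))   [cost 6]

(1) ((~ ((0 & 1) ^ (0 ^ 0))) | (~ ((0 & 1) ^ (0 ^ 0))))  =[or_idem →]=  (~ ((0 & 1) ^ (0 ^ 0)))
(2) (0 & 1)  =[and_true →]=  0    ⊢ (~ (0 ^ (0 ^ 0)))
(3) (0 ^ 0)  =[xor_false →]=  0    ⊢ cost 6, within 6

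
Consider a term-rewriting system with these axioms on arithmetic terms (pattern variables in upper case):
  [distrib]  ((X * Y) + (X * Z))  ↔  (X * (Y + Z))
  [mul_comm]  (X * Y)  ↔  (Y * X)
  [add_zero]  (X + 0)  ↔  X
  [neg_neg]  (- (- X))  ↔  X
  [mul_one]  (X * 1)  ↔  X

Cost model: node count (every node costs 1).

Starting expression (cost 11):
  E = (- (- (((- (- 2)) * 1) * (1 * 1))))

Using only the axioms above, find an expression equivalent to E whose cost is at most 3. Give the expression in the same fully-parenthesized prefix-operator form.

(- (- 2))   [cost 3]

step 1: mul_one (→) rewrites ((- (- 2)) * 1) into (- (- 2)), now (- (- ((- (- 2)) * (1 * 1))))
step 2: mul_one (→) rewrites (1 * 1) into 1, now (- (- ((- (- 2)) * 1)))
step 3: mul_one (→) rewrites ((- (- 2)) * 1) into (- (- 2)), now (- (- (- (- 2))))
step 4: neg_neg (→) rewrites (- (- (- (- 2)))) into (- (- 2)), reaching cost 3 (bound 3)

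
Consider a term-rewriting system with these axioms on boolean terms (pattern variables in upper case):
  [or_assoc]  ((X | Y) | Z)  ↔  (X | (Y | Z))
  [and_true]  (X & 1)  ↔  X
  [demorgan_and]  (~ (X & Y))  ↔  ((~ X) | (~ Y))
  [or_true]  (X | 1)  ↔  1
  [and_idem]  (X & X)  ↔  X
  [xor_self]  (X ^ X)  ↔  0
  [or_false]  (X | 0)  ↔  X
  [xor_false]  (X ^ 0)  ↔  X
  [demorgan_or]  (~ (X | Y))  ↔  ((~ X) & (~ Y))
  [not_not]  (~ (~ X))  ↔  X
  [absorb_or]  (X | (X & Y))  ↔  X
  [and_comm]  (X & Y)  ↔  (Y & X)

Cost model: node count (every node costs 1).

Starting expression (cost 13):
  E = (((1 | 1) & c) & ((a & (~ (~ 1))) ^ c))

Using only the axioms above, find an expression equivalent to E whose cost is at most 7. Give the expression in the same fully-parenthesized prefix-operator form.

((1 & c) & (a ^ c))   [cost 7]

1. [not_not →] (~ (~ 1))  →  1;  E = (((1 | 1) & c) & ((a & 1) ^ c))
2. [or_true →] (1 | 1)  →  1;  E = ((1 & c) & ((a & 1) ^ c))
3. [and_true →] (a & 1)  →  a;  cost 7 ≤ 7, done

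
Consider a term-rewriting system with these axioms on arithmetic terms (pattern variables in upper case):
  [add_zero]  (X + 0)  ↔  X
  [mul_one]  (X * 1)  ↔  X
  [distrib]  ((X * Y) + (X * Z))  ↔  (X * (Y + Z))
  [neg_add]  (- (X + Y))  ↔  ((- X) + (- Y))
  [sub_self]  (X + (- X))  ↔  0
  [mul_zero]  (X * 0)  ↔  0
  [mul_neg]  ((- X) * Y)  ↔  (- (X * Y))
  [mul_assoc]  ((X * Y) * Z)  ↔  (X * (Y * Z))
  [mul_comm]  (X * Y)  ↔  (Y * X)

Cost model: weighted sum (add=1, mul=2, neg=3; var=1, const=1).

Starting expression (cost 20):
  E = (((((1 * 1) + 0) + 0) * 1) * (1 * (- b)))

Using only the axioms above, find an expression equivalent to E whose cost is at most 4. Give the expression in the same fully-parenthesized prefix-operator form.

step 1: add_zero (→) rewrites ((1 * 1) + 0) into (1 * 1), now ((((1 * 1) + 0) * 1) * (1 * (- b)))
step 2: mul_comm (→) rewrites (1 * (- b)) into ((- b) * 1), now ((((1 * 1) + 0) * 1) * ((- b) * 1))
step 3: mul_one (→) rewrites ((- b) * 1) into (- b), now ((((1 * 1) + 0) * 1) * (- b))
step 4: mul_one (→) rewrites (1 * 1) into 1, now (((1 + 0) * 1) * (- b))
step 5: mul_one (→) rewrites ((1 + 0) * 1) into (1 + 0), now ((1 + 0) * (- b))
step 6: add_zero (→) rewrites (1 + 0) into 1, now (1 * (- b))
step 7: mul_comm (→) rewrites (1 * (- b)) into ((- b) * 1)
step 8: mul_one (→) rewrites ((- b) * 1) into (- b), reaching cost 4 (bound 4)

(- b)   [cost 4]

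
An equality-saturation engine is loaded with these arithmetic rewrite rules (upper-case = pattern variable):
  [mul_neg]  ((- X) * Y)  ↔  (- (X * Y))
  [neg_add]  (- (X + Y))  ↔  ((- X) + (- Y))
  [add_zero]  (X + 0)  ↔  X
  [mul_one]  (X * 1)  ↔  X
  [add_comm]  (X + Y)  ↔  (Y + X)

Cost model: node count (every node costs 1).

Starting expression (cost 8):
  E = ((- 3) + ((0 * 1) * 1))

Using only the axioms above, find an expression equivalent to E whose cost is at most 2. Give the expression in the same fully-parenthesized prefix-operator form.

1. [mul_one →] (0 * 1)  →  0;  E = ((- 3) + (0 * 1))
2. [mul_one →] (0 * 1)  →  0;  E = ((- 3) + 0)
3. [add_zero →] ((- 3) + 0)  →  (- 3);  cost 2 ≤ 2, done

(- 3)   [cost 2]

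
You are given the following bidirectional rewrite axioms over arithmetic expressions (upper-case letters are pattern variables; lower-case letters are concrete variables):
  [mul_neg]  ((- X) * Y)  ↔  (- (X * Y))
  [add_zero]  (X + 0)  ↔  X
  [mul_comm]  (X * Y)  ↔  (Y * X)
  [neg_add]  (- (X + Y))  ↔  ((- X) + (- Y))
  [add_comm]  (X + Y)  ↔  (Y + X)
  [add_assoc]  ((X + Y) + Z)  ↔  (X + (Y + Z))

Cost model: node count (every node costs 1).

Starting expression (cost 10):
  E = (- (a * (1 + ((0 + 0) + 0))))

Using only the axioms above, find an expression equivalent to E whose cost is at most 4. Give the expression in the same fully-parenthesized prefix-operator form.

(- (a * 1))   [cost 4]

1. [add_zero →] ((0 + 0) + 0)  →  (0 + 0);  E = (- (a * (1 + (0 + 0))))
2. [add_zero →] (0 + 0)  →  0;  E = (- (a * (1 + 0)))
3. [add_zero →] (1 + 0)  →  1;  cost 4 ≤ 4, done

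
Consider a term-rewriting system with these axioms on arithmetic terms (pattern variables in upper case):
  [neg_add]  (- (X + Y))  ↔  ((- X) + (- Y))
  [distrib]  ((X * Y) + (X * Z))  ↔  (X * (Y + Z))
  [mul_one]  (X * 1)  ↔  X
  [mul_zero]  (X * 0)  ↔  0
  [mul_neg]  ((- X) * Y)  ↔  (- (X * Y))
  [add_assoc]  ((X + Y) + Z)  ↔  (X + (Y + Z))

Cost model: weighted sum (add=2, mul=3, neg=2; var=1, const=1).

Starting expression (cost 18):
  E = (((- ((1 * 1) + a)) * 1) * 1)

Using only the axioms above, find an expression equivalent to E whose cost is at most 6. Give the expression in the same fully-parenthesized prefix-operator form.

1. [mul_one →] (((- ((1 * 1) + a)) * 1) * 1)  →  ((- ((1 * 1) + a)) * 1)
2. [mul_one →] ((- ((1 * 1) + a)) * 1)  →  (- ((1 * 1) + a))
3. [mul_one →] (1 * 1)  →  1;  cost 6 ≤ 6, done

(- (1 + a))   [cost 6]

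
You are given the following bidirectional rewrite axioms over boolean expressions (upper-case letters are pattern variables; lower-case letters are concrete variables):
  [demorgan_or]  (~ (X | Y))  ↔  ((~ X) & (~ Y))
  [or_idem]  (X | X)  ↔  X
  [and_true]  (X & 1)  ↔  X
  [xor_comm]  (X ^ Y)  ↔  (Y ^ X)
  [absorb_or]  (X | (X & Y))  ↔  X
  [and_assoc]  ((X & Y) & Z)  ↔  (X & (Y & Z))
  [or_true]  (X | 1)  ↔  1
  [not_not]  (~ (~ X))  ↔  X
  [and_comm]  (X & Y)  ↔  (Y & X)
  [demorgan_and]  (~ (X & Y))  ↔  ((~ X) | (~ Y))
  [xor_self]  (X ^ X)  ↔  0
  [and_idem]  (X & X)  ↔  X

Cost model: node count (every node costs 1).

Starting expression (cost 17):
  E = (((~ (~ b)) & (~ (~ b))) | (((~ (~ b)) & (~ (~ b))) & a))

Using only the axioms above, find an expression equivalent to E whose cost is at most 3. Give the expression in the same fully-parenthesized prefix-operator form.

(~ (~ b))   [cost 3]

1. [and_idem →] ((~ (~ b)) & (~ (~ b)))  →  (~ (~ b));  E = ((~ (~ b)) | (((~ (~ b)) & (~ (~ b))) & a))
2. [and_idem →] ((~ (~ b)) & (~ (~ b)))  →  (~ (~ b));  E = ((~ (~ b)) | ((~ (~ b)) & a))
3. [absorb_or →] ((~ (~ b)) | ((~ (~ b)) & a))  →  (~ (~ b));  cost 3 ≤ 3, done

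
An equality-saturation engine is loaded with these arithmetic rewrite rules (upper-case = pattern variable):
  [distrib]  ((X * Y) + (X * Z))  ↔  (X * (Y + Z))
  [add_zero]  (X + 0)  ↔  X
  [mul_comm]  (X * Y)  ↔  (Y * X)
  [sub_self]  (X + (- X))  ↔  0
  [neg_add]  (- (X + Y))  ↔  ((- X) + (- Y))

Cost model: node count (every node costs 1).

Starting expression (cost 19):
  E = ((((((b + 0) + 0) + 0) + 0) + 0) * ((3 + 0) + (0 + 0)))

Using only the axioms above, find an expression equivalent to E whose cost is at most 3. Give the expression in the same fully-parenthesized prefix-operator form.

(3 * b)   [cost 3]

(1) ((((b + 0) + 0) + 0) + 0)  =[add_zero →]=  (((b + 0) + 0) + 0)    ⊢ (((((b + 0) + 0) + 0) + 0) * ((3 + 0) + (0 + 0)))
(2) ((b + 0) + 0)  =[add_zero →]=  (b + 0)    ⊢ ((((b + 0) + 0) + 0) * ((3 + 0) + (0 + 0)))
(3) (3 + 0)  =[add_zero →]=  3    ⊢ ((((b + 0) + 0) + 0) * (3 + (0 + 0)))
(4) (0 + 0)  =[add_zero →]=  0    ⊢ ((((b + 0) + 0) + 0) * (3 + 0))
(5) ((((b + 0) + 0) + 0) * (3 + 0))  =[mul_comm →]=  ((3 + 0) * (((b + 0) + 0) + 0))
(6) (((b + 0) + 0) + 0)  =[add_zero →]=  ((b + 0) + 0)    ⊢ ((3 + 0) * ((b + 0) + 0))
(7) (3 + 0)  =[add_zero →]=  3    ⊢ (3 * ((b + 0) + 0))
(8) ((b + 0) + 0)  =[add_zero →]=  (b + 0)    ⊢ (3 * (b + 0))
(9) (b + 0)  =[add_zero →]=  b    ⊢ cost 3, within 3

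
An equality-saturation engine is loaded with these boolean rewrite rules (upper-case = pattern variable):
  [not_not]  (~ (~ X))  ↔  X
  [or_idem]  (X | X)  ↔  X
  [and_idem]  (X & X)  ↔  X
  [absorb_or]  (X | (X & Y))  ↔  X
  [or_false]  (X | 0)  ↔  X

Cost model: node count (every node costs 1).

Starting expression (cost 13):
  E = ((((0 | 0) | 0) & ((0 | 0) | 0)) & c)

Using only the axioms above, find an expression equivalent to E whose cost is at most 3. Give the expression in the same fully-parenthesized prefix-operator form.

1. [and_idem →] (((0 | 0) | 0) & ((0 | 0) | 0))  →  ((0 | 0) | 0);  E = (((0 | 0) | 0) & c)
2. [or_false →] (0 | 0)  →  0;  E = ((0 | 0) & c)
3. [or_false →] (0 | 0)  →  0;  cost 3 ≤ 3, done

(0 & c)   [cost 3]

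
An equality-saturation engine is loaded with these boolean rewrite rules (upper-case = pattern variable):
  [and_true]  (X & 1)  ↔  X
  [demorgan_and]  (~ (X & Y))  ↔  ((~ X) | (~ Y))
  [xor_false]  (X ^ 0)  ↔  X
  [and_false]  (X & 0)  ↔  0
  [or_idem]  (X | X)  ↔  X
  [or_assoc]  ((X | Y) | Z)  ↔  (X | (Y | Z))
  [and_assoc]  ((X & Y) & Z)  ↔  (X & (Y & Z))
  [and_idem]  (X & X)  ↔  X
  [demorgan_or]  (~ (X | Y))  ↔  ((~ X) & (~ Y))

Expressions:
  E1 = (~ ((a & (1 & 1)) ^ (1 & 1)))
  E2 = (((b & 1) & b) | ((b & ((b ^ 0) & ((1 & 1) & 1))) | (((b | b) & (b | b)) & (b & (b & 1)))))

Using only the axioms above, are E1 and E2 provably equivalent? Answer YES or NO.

NO

All listed rules preserve value, hence provable equivalence implies equal values everywhere; look for a separating assignment.
a=0, b=1 gives E1 ↦ 0, E2 ↦ 1; values differ ⇒ not provably equivalent.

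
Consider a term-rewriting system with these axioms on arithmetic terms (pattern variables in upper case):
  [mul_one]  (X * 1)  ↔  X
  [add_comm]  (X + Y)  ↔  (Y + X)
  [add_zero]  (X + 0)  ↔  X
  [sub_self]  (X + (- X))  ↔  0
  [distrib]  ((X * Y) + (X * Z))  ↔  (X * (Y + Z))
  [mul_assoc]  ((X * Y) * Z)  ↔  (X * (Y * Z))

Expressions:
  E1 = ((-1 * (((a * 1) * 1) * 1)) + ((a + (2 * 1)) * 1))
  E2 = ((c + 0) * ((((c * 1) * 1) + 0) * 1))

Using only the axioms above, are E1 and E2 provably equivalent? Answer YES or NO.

NO

The axioms are sound identities: if E1 ↔* E2 then E1 and E2 evaluate identically under any assignment.
Under a=0, c=0: E1 evaluates to 2, E2 to 0. Distinct ⇒ no rewrite sequence connects them.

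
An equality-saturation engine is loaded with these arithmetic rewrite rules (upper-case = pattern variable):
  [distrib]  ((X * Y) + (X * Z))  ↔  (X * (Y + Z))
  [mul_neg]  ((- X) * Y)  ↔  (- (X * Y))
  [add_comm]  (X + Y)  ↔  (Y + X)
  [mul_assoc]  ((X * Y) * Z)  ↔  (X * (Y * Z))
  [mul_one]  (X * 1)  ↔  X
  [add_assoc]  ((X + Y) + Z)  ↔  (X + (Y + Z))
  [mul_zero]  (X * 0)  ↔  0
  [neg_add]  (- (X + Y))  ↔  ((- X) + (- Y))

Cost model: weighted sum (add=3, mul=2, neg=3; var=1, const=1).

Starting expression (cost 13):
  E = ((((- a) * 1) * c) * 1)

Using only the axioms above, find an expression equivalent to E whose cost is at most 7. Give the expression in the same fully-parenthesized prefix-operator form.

((- a) * c)   [cost 7]

1. [mul_one →] ((- a) * 1)  →  (- a);  E = (((- a) * c) * 1)
2. [mul_one →] (((- a) * c) * 1)  →  ((- a) * c);  cost 7 ≤ 7, done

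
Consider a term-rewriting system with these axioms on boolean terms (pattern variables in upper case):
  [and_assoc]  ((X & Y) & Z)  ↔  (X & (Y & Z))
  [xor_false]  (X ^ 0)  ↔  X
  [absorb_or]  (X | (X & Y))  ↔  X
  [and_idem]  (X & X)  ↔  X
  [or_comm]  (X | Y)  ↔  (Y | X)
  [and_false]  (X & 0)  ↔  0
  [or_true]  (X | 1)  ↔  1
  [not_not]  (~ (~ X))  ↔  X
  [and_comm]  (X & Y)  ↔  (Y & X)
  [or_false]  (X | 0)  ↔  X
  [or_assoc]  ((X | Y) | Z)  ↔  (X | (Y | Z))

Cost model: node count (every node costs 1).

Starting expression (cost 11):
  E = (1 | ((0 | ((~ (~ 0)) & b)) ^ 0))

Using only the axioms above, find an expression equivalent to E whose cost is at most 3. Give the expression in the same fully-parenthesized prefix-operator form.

1. [not_not →] (~ (~ 0))  →  0;  E = (1 | ((0 | (0 & b)) ^ 0))
2. [absorb_or →] (0 | (0 & b))  →  0;  E = (1 | (0 ^ 0))
3. [xor_false →] (0 ^ 0)  →  0;  cost 3 ≤ 3, done

(1 | 0)   [cost 3]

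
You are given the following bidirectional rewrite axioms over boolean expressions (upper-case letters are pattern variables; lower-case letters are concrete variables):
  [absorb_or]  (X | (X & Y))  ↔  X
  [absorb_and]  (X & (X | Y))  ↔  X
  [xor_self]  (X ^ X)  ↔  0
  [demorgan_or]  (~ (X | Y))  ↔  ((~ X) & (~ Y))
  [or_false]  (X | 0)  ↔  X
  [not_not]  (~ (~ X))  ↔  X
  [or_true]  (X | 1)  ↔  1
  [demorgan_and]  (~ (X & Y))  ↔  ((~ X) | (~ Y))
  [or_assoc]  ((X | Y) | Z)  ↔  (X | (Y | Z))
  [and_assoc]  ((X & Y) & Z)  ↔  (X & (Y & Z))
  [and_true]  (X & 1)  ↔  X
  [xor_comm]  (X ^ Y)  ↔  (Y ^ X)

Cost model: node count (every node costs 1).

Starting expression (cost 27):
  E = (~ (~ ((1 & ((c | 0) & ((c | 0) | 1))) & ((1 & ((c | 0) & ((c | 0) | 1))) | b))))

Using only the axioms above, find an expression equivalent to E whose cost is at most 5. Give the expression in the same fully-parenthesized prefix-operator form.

1. [absorb_and →] ((1 & ((c | 0) & ((c | 0) | 1))) & ((1 & ((c | 0) & ((c | 0) | 1))) | b))  →  (1 & ((c | 0) & ((c | 0) | 1)));  E = (~ (~ (1 & ((c | 0) & ((c | 0) | 1)))))
2. [absorb_and →] ((c | 0) & ((c | 0) | 1))  →  (c | 0);  E = (~ (~ (1 & (c | 0))))
3. [not_not →] (~ (~ (1 & (c | 0))))  →  (1 & (c | 0));  cost 5 ≤ 5, done

(1 & (c | 0))   [cost 5]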